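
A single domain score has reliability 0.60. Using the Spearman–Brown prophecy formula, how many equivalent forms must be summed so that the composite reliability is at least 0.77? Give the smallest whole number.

k ≥ ρ*(1−ρ₁)/(ρ₁(1−ρ*)) = 0.77·0.40 / (0.60·0.23) = 2.232.
Smallest integer k = 3.

3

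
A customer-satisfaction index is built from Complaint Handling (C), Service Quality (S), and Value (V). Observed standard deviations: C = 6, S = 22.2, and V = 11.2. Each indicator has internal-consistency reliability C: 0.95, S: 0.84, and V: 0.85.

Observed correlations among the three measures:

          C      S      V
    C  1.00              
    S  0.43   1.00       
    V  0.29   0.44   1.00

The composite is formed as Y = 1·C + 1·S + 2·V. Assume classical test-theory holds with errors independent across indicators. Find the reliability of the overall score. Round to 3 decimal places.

0.906

Var(Y) = 6² + 22.2² + 2²·11.2² + 2·[6·22.2·0.43 + 2·6·11.2·0.29 + 2·22.2·11.2·0.44] = 1030.6 + 630.11 = 1660.71.
Under uncorrelated errors the observed covariances equal the true-score covariances, so only the own-variance terms attenuate.
True-score variance = [6²·0.95 + 22.2²·0.84 + 2²·11.2²·0.85] + 630.11 = 874.682 + 630.11 = 1504.79.
Reliability = 1504.79 / 1660.71 = 0.906.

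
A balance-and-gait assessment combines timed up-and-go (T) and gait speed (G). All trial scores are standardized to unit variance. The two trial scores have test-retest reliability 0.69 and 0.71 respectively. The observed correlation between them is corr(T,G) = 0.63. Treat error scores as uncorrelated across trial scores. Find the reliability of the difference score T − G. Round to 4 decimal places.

0.1892

Var(T−G) = 1 + 1 − 2·0.63 = 2 − 1.26 = 0.74.
Because errors are independent across components, Cov(Tᵢ,Tⱼ) = Cov(Xᵢ,Xⱼ); the off-diagonal part of the true-score variance is the same as above.
True-score variance = [0.69 + 0.71] − 1.26 = 1.4 − 1.26 = 0.14.
Reliability = 0.14 / 0.74 = 0.1892.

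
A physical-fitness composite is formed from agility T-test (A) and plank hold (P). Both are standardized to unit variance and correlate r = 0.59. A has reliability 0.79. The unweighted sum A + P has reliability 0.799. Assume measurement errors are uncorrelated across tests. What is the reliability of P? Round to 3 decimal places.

0.571

Var(A+P) = 2 + 2·0.59 = 3.180.
True-score variance = ρ_A + ρ_P + 2·0.59, so 0.799 = (0.79 + ρ_P + 1.18) / 3.180.
ρ_P = 0.799·3.180 − 0.79 − 1.18 = 0.571.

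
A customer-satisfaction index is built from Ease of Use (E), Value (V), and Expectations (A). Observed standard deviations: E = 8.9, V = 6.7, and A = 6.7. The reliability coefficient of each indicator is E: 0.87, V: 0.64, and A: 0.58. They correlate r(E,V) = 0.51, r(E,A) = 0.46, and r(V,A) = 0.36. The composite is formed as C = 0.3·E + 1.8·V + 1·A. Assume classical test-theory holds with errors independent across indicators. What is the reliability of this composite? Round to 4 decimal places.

Var(C) = 0.3²·8.9² + 1.8²·6.7² + 6.7² + 2·[0.54·8.9·6.7·0.51 + 0.3·8.9·6.7·0.46 + 1.8·6.7·6.7·0.36] = 197.463 + 107.48 = 304.942.
Because errors are independent across components, Cov(Tᵢ,Tⱼ) = Cov(Xᵢ,Xⱼ); the off-diagonal part of the true-score variance is the same as above.
True-score variance = [0.3²·8.9²·0.87 + 1.8²·6.7²·0.64 + 6.7²·0.58] + 107.48 = 125.322 + 107.48 = 232.802.
Reliability = 232.802 / 304.942 = 0.7634.

0.7634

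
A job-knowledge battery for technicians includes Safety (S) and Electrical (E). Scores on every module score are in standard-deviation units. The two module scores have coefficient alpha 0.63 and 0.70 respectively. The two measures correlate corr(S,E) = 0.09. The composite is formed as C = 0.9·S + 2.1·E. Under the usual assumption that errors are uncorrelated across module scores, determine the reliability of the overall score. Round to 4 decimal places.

Var(C) = 0.9² + 2.1² + 2·[1.89·0.09] = 5.22 + 0.3402 = 5.5602.
Because errors are independent across components, Cov(Tᵢ,Tⱼ) = Cov(Xᵢ,Xⱼ); the off-diagonal part of the true-score variance is the same as above.
True-score variance = [0.9²·0.63 + 2.1²·0.70] + 0.3402 = 3.5973 + 0.3402 = 3.9375.
Reliability = 3.9375 / 5.5602 = 0.7082.

0.7082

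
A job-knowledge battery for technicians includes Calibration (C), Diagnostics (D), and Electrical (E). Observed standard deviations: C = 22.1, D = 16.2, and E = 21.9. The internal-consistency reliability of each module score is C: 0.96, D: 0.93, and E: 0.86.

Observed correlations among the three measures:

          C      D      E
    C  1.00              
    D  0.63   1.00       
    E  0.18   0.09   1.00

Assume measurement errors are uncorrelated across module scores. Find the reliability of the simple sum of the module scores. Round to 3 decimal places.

Var(C+D+E) = 22.1² + 16.2² + 21.9² + 2·[22.1·16.2·0.63 + 22.1·21.9·0.18 + 16.2·21.9·0.09] = 1230.46 + 689.202 = 1919.66.
Because errors are independent across components, Cov(Tᵢ,Tⱼ) = Cov(Xᵢ,Xⱼ); the off-diagonal part of the true-score variance is the same as above.
True-score variance = [22.1²·0.96 + 16.2²·0.93 + 21.9²·0.86] + 689.202 = 1125.41 + 689.202 = 1814.61.
Reliability = 1814.61 / 1919.66 = 0.945.

0.945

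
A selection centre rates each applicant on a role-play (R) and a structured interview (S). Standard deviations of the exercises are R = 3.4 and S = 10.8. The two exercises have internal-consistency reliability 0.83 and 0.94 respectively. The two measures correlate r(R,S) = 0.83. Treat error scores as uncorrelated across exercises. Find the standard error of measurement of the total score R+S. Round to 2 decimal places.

Var(total) = 128.2 + 60.9552 = 189.155.
True-score variance = 119.236 + 60.9552 = 180.192, so reliability = 0.9526.
Error variance = 189.155 − 180.192 = 8.9636; SEM = √8.9636 = 2.99.

2.99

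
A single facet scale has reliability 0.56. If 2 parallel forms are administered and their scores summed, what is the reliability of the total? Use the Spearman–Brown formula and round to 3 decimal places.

ρ_k = kρ / (1 + (k−1)ρ) = 2·0.56 / (1 + 1·0.56) = 1.120 / 1.560 = 0.718.

0.718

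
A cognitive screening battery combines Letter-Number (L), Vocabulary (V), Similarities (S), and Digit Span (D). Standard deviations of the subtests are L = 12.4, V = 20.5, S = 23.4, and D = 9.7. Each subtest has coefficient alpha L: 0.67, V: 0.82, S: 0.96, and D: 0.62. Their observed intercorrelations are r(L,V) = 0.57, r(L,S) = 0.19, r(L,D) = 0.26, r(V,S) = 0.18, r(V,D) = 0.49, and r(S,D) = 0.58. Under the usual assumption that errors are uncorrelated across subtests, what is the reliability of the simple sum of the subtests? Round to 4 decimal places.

0.9203

Var(L+V+S+D) = 12.4² + 20.5² + 23.4² + 9.7² + 2·[12.4·20.5·0.57 + 12.4·23.4·0.19 + 12.4·9.7·0.26 + 20.5·23.4·0.18 + 20.5·9.7·0.49 + 23.4·9.7·0.58] = 1215.66 + 1093.46 = 2309.12.
Under uncorrelated errors the observed covariances equal the true-score covariances, so only the own-variance terms attenuate.
True-score variance = [12.4²·0.67 + 20.5²·0.82 + 23.4²·0.96 + 9.7²·0.62] + 1093.46 = 1031.62 + 1093.46 = 2125.07.
Reliability = 2125.07 / 2309.12 = 0.9203.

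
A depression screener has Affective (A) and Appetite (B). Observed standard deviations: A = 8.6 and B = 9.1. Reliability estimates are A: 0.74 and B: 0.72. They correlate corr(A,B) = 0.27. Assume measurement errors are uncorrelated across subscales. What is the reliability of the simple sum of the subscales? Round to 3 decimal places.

Var(A+B) = 8.6² + 9.1² + 2·[8.6·9.1·0.27] = 156.77 + 42.2604 = 199.03.
Because errors are independent across components, Cov(Tᵢ,Tⱼ) = Cov(Xᵢ,Xⱼ); the off-diagonal part of the true-score variance is the same as above.
True-score variance = [8.6²·0.74 + 9.1²·0.72] + 42.2604 = 114.354 + 42.2604 = 156.614.
Reliability = 156.614 / 199.03 = 0.787.

0.787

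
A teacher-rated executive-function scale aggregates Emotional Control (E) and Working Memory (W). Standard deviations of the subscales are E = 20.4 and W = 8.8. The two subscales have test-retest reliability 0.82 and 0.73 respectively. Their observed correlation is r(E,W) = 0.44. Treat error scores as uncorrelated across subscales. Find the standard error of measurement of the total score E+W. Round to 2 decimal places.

Var(total) = 493.6 + 157.978 = 651.578.
True-score variance = 397.782 + 157.978 = 555.76, so reliability = 0.8529.
Error variance = 651.578 − 555.76 = 95.8176; SEM = √95.8176 = 9.79.

9.79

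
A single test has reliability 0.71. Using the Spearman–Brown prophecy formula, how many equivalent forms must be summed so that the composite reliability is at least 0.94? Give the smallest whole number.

k ≥ ρ*(1−ρ₁)/(ρ₁(1−ρ*)) = 0.94·0.29 / (0.71·0.06) = 6.399.
Smallest integer k = 7.

7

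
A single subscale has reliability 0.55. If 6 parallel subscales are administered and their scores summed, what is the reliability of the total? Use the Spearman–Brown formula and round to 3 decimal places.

ρ_k = kρ / (1 + (k−1)ρ) = 6·0.55 / (1 + 5·0.55) = 3.300 / 3.750 = 0.880.

0.880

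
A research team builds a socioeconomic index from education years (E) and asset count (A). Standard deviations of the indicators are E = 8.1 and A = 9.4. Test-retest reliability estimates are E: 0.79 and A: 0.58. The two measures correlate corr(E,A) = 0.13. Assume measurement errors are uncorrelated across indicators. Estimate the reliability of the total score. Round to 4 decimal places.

Var(E+A) = 8.1² + 9.4² + 2·[8.1·9.4·0.13] = 153.97 + 19.7964 = 173.766.
With uncorrelated errors the cross-covariances are all true-score covariance, so they carry over unchanged; only the diagonal terms shrink to ρᵢσᵢ².
True-score variance = [8.1²·0.79 + 9.4²·0.58] + 19.7964 = 103.081 + 19.7964 = 122.877.
Reliability = 122.877 / 173.766 = 0.7071.

0.7071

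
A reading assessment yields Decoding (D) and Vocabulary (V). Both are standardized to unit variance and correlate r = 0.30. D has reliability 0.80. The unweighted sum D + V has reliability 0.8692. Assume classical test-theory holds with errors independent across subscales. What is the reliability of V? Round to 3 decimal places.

0.860

Var(D+V) = 2 + 2·0.30 = 2.600.
True-score variance = ρ_D + ρ_V + 2·0.30, so 0.8692 = (0.80 + ρ_V + 0.60) / 2.600.
ρ_V = 0.8692·2.600 − 0.80 − 0.60 = 0.860.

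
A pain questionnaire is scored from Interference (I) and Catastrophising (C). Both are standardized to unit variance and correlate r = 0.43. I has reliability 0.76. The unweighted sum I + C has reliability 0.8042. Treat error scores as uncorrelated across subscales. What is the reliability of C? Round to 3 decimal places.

Var(I+C) = 2 + 2·0.43 = 2.860.
True-score variance = ρ_I + ρ_C + 2·0.43, so 0.8042 = (0.76 + ρ_C + 0.86) / 2.860.
ρ_C = 0.8042·2.860 − 0.76 − 0.86 = 0.680.

0.680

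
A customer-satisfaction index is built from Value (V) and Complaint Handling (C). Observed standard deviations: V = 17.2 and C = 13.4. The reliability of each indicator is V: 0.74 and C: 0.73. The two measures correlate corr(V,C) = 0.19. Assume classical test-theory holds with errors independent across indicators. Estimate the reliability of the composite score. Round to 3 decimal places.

Var(V+C) = 17.2² + 13.4² + 2·[17.2·13.4·0.19] = 475.4 + 87.5824 = 562.982.
Under uncorrelated errors the observed covariances equal the true-score covariances, so only the own-variance terms attenuate.
True-score variance = [17.2²·0.74 + 13.4²·0.73] + 87.5824 = 350 + 87.5824 = 437.583.
Reliability = 437.583 / 562.982 = 0.777.

0.777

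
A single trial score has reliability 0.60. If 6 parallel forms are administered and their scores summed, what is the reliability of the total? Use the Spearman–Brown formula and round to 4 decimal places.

ρ_k = kρ / (1 + (k−1)ρ) = 6·0.60 / (1 + 5·0.60) = 3.600 / 4.000 = 0.9000.

0.9000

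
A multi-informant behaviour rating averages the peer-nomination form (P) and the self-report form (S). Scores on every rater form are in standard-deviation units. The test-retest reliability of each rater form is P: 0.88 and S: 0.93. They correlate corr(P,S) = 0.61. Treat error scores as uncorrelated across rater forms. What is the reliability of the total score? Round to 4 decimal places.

Var(P+S) = 2 + 2·[0.61] = 2 + 1.22 = 3.22.
With uncorrelated errors the cross-covariances are all true-score covariance, so they carry over unchanged; only the diagonal terms shrink to ρᵢσᵢ².
True-score variance = [0.88 + 0.93] + 1.22 = 1.81 + 1.22 = 3.03.
Reliability = 3.03 / 3.22 = 0.9410.

0.9410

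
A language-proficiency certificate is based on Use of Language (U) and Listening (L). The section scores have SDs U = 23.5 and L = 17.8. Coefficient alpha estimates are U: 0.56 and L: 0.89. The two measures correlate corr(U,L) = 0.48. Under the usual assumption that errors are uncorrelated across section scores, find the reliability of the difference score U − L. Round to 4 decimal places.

Var(U−L) = 23.5² + 17.8² − 2·23.5·17.8·0.48 = 869.09 − 401.568 = 467.522.
Because errors are independent across components, Cov(Tᵢ,Tⱼ) = Cov(Xᵢ,Xⱼ); the off-diagonal part of the true-score variance is the same as above.
True-score variance = [23.5²·0.56 + 17.8²·0.89] − 401.568 = 591.248 − 401.568 = 189.68.
Reliability = 189.68 / 467.522 = 0.4057.

0.4057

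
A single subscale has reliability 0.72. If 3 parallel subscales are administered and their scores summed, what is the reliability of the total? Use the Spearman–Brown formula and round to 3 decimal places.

ρ_k = kρ / (1 + (k−1)ρ) = 3·0.72 / (1 + 2·0.72) = 2.160 / 2.440 = 0.885.

0.885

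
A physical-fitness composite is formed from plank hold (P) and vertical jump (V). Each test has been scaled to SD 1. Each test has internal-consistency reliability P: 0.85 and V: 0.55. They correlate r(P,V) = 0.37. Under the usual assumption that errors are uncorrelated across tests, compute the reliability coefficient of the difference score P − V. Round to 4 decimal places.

Var(P−V) = 1 + 1 − 2·0.37 = 2 − 0.74 = 1.26.
With uncorrelated errors the cross-covariances are all true-score covariance, so they carry over unchanged; only the diagonal terms shrink to ρᵢσᵢ².
True-score variance = [0.85 + 0.55] − 0.74 = 1.4 − 0.74 = 0.66.
Reliability = 0.66 / 1.26 = 0.5238.

0.5238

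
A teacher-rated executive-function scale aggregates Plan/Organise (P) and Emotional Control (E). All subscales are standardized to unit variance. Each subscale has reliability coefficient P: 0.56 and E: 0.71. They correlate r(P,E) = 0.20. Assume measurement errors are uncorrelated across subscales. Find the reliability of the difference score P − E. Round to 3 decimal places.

0.544

Var(P−E) = 1 + 1 − 2·0.20 = 2 − 0.4 = 1.6.
With uncorrelated errors the cross-covariances are all true-score covariance, so they carry over unchanged; only the diagonal terms shrink to ρᵢσᵢ².
True-score variance = [0.56 + 0.71] − 0.4 = 1.27 − 0.4 = 0.87.
Reliability = 0.87 / 1.6 = 0.544.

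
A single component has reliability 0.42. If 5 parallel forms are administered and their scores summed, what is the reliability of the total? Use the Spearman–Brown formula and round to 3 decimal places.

ρ_k = kρ / (1 + (k−1)ρ) = 5·0.42 / (1 + 4·0.42) = 2.100 / 2.680 = 0.784.

0.784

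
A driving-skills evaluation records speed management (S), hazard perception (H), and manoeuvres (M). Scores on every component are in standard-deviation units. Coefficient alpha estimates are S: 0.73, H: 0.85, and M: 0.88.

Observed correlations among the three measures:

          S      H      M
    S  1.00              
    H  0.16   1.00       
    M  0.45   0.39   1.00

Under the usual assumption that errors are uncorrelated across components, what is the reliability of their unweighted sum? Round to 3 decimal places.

0.892

Var(S+H+M) = 3 + 2·[0.16 + 0.45 + 0.39] = 3 + 2 = 5.
With uncorrelated errors the cross-covariances are all true-score covariance, so they carry over unchanged; only the diagonal terms shrink to ρᵢσᵢ².
True-score variance = [0.73 + 0.85 + 0.88] + 2 = 2.46 + 2 = 4.46.
Reliability = 4.46 / 5 = 0.892.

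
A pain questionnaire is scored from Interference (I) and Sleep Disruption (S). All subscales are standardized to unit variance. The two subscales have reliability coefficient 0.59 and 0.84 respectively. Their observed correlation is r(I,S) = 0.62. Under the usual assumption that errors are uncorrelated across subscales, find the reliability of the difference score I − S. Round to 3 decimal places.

0.250

Var(I−S) = 1 + 1 − 2·0.62 = 2 − 1.24 = 0.76.
Because errors are independent across components, Cov(Tᵢ,Tⱼ) = Cov(Xᵢ,Xⱼ); the off-diagonal part of the true-score variance is the same as above.
True-score variance = [0.59 + 0.84] − 1.24 = 1.43 − 1.24 = 0.19.
Reliability = 0.19 / 0.76 = 0.250.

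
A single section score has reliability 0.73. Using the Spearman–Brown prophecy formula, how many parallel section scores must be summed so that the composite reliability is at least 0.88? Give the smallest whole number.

k ≥ ρ*(1−ρ₁)/(ρ₁(1−ρ*)) = 0.88·0.27 / (0.73·0.12) = 2.712.
Smallest integer k = 3.

3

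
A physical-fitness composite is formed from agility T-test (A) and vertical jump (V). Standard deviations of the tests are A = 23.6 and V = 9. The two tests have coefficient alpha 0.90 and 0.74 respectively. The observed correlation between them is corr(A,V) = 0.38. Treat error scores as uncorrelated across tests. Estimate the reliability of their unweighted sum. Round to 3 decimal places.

Var(A+V) = 23.6² + 9² + 2·[23.6·9·0.38] = 637.96 + 161.424 = 799.384.
Because errors are independent across components, Cov(Tᵢ,Tⱼ) = Cov(Xᵢ,Xⱼ); the off-diagonal part of the true-score variance is the same as above.
True-score variance = [23.6²·0.90 + 9²·0.74] + 161.424 = 561.204 + 161.424 = 722.628.
Reliability = 722.628 / 799.384 = 0.904.

0.904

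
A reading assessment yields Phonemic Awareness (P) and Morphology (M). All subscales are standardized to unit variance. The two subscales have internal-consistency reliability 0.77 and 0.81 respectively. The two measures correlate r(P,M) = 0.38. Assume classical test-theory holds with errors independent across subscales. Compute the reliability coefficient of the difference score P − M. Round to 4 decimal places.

0.6613

Var(P−M) = 1 + 1 − 2·0.38 = 2 − 0.76 = 1.24.
Under uncorrelated errors the observed covariances equal the true-score covariances, so only the own-variance terms attenuate.
True-score variance = [0.77 + 0.81] − 0.76 = 1.58 − 0.76 = 0.82.
Reliability = 0.82 / 1.24 = 0.6613.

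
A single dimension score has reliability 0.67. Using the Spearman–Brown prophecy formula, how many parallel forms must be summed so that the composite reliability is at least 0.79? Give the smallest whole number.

2

k ≥ ρ*(1−ρ₁)/(ρ₁(1−ρ*)) = 0.79·0.33 / (0.67·0.21) = 1.853.
Smallest integer k = 2.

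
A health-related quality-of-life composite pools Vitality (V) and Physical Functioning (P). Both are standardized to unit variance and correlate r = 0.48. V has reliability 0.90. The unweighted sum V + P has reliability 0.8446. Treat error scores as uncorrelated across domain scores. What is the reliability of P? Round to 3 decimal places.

0.640

Var(V+P) = 2 + 2·0.48 = 2.960.
True-score variance = ρ_V + ρ_P + 2·0.48, so 0.8446 = (0.90 + ρ_P + 0.96) / 2.960.
ρ_P = 0.8446·2.960 − 0.90 − 0.96 = 0.640.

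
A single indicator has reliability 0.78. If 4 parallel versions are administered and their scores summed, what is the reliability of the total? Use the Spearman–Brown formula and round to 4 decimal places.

0.9341

ρ_k = kρ / (1 + (k−1)ρ) = 4·0.78 / (1 + 3·0.78) = 3.120 / 3.340 = 0.9341.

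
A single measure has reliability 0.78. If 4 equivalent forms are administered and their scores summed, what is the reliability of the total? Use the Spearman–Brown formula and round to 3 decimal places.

ρ_k = kρ / (1 + (k−1)ρ) = 4·0.78 / (1 + 3·0.78) = 3.120 / 3.340 = 0.934.

0.934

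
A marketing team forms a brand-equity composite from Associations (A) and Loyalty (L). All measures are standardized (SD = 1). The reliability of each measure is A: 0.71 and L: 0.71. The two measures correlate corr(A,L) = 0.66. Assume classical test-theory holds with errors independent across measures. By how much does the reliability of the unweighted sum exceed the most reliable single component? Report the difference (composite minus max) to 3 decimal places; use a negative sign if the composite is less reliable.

0.115

Var(sum) = 2 + 1.32 = 3.32; true-score variance = 1.42 + 1.32 = 2.74; composite reliability = 0.8253.
Max component reliability = 0.7100.
Difference = 0.8253 − 0.7100 = 0.115.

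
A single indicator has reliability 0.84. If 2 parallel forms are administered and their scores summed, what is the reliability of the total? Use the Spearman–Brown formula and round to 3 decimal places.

0.913

ρ_k = kρ / (1 + (k−1)ρ) = 2·0.84 / (1 + 1·0.84) = 1.680 / 1.840 = 0.913.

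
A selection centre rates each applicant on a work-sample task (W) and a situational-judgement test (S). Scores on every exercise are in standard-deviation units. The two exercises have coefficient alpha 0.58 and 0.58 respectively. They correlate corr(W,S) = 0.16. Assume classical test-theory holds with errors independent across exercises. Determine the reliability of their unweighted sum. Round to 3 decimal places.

Var(W+S) = 2 + 2·[0.16] = 2 + 0.32 = 2.32.
Because errors are independent across components, Cov(Tᵢ,Tⱼ) = Cov(Xᵢ,Xⱼ); the off-diagonal part of the true-score variance is the same as above.
True-score variance = [0.58 + 0.58] + 0.32 = 1.16 + 0.32 = 1.48.
Reliability = 1.48 / 2.32 = 0.638.

0.638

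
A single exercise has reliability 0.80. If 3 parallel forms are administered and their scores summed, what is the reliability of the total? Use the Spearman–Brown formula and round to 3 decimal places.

0.923

ρ_k = kρ / (1 + (k−1)ρ) = 3·0.80 / (1 + 2·0.80) = 2.400 / 2.600 = 0.923.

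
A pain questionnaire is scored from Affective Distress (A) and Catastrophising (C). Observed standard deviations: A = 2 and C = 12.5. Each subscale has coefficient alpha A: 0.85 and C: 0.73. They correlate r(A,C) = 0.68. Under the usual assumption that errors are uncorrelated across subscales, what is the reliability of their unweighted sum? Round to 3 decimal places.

Var(A+C) = 2² + 12.5² + 2·[2·12.5·0.68] = 160.25 + 34 = 194.25.
Because errors are independent across components, Cov(Tᵢ,Tⱼ) = Cov(Xᵢ,Xⱼ); the off-diagonal part of the true-score variance is the same as above.
True-score variance = [2²·0.85 + 12.5²·0.73] + 34 = 117.463 + 34 = 151.463.
Reliability = 151.463 / 194.25 = 0.780.

0.780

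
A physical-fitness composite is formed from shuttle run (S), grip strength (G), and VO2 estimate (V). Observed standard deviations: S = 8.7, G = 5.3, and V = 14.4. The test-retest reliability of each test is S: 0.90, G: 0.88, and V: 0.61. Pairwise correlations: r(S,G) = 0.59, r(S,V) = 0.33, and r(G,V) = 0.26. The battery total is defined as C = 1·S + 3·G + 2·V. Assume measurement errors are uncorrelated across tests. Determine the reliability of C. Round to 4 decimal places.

Var(C) = 8.7² + 3²·5.3² + 2²·14.4² + 2·[3·8.7·5.3·0.59 + 2·8.7·14.4·0.33 + 6·5.3·14.4·0.26] = 1157.94 + 566.717 = 1724.66.
Because errors are independent across components, Cov(Tᵢ,Tⱼ) = Cov(Xᵢ,Xⱼ); the off-diagonal part of the true-score variance is the same as above.
True-score variance = [8.7²·0.90 + 3²·5.3²·0.88 + 2²·14.4²·0.61] + 566.717 = 796.552 + 566.717 = 1363.27.
Reliability = 1363.27 / 1724.66 = 0.7905.

0.7905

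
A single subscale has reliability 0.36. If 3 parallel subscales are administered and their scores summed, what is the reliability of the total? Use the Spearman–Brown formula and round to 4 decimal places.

0.6279

ρ_k = kρ / (1 + (k−1)ρ) = 3·0.36 / (1 + 2·0.36) = 1.080 / 1.720 = 0.6279.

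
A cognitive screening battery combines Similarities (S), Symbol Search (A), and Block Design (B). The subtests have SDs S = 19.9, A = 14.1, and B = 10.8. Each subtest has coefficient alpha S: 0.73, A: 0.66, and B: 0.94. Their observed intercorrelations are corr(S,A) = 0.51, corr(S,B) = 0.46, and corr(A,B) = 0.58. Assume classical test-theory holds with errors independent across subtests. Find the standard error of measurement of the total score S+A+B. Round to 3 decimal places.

13.473

Var(total) = 711.46 + 660.573 = 1372.03.
True-score variance = 529.943 + 660.573 = 1190.52, so reliability = 0.8677.
Error variance = 1372.03 − 1190.52 = 181.517; SEM = √181.517 = 13.473.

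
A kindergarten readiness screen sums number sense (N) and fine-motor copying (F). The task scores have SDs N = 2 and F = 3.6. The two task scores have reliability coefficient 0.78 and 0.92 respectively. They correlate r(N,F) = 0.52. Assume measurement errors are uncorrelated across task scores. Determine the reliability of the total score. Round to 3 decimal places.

0.922

Var(N+F) = 2² + 3.6² + 2·[2·3.6·0.52] = 16.96 + 7.488 = 24.448.
With uncorrelated errors the cross-covariances are all true-score covariance, so they carry over unchanged; only the diagonal terms shrink to ρᵢσᵢ².
True-score variance = [2²·0.78 + 3.6²·0.92] + 7.488 = 15.0432 + 7.488 = 22.5312.
Reliability = 22.5312 / 24.448 = 0.922.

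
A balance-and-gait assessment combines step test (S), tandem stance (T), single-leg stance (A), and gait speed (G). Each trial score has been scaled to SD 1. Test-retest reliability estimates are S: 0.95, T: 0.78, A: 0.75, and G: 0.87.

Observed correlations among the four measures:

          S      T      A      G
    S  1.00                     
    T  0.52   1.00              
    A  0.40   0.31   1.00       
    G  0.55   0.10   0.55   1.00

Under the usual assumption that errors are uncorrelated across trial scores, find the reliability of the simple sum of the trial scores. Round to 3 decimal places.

Var(S+T+A+G) = 4 + 2·[0.52 + 0.40 + 0.55 + 0.31 + 0.10 + 0.55] = 4 + 4.86 = 8.86.
With uncorrelated errors the cross-covariances are all true-score covariance, so they carry over unchanged; only the diagonal terms shrink to ρᵢσᵢ².
True-score variance = [0.95 + 0.78 + 0.75 + 0.87] + 4.86 = 3.35 + 4.86 = 8.21.
Reliability = 8.21 / 8.86 = 0.927.

0.927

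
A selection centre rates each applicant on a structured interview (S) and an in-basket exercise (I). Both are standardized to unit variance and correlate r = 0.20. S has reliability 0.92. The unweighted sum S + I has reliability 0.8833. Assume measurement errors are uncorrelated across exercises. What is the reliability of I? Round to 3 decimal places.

Var(S+I) = 2 + 2·0.20 = 2.400.
True-score variance = ρ_S + ρ_I + 2·0.20, so 0.8833 = (0.92 + ρ_I + 0.40) / 2.400.
ρ_I = 0.8833·2.400 − 0.92 − 0.40 = 0.800.

0.800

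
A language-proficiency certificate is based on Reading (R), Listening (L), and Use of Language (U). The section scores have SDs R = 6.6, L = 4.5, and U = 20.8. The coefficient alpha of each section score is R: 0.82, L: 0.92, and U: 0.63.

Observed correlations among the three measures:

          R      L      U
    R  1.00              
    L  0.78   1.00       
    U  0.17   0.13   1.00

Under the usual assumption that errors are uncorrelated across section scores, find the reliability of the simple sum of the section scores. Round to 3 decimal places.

0.724

Var(R+L+U) = 6.6² + 4.5² + 20.8² + 2·[6.6·4.5·0.78 + 6.6·20.8·0.17 + 4.5·20.8·0.13] = 496.45 + 117.343 = 613.793.
Under uncorrelated errors the observed covariances equal the true-score covariances, so only the own-variance terms attenuate.
True-score variance = [6.6²·0.82 + 4.5²·0.92 + 20.8²·0.63] + 117.343 = 326.912 + 117.343 = 444.256.
Reliability = 444.256 / 613.793 = 0.724.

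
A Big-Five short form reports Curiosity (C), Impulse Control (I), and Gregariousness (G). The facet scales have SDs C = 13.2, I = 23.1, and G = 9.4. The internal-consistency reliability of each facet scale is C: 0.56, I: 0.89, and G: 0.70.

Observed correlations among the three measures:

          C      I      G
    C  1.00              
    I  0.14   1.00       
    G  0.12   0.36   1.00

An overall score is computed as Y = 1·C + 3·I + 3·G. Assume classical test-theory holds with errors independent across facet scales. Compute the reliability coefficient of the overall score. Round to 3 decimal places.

0.888

Var(Y) = 13.2² + 3²·23.1² + 3²·9.4² + 2·[3·13.2·23.1·0.14 + 3·13.2·9.4·0.12 + 9·23.1·9.4·0.36] = 5771.97 + 1752.54 = 7524.51.
With uncorrelated errors the cross-covariances are all true-score covariance, so they carry over unchanged; only the diagonal terms shrink to ρᵢσᵢ².
True-score variance = [13.2²·0.56 + 3²·23.1²·0.89 + 3²·9.4²·0.70] + 1752.54 = 4928.46 + 1752.54 = 6681.
Reliability = 6681 / 7524.51 = 0.888.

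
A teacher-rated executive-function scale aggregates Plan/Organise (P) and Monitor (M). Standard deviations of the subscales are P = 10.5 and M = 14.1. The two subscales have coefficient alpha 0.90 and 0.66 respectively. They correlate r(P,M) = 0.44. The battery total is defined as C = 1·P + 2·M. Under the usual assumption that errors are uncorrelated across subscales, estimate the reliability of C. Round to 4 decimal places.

0.7587

Var(C) = 10.5² + 2²·14.1² + 2·[2·10.5·14.1·0.44] = 905.49 + 260.568 = 1166.06.
Because errors are independent across components, Cov(Tᵢ,Tⱼ) = Cov(Xᵢ,Xⱼ); the off-diagonal part of the true-score variance is the same as above.
True-score variance = [10.5²·0.90 + 2²·14.1²·0.66] + 260.568 = 624.083 + 260.568 = 884.651.
Reliability = 884.651 / 1166.06 = 0.7587.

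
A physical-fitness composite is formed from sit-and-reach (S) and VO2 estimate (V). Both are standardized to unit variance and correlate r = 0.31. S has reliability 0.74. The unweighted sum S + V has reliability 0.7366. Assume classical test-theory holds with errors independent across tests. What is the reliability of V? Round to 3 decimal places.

0.570

Var(S+V) = 2 + 2·0.31 = 2.620.
True-score variance = ρ_S + ρ_V + 2·0.31, so 0.7366 = (0.74 + ρ_V + 0.62) / 2.620.
ρ_V = 0.7366·2.620 − 0.74 − 0.62 = 0.570.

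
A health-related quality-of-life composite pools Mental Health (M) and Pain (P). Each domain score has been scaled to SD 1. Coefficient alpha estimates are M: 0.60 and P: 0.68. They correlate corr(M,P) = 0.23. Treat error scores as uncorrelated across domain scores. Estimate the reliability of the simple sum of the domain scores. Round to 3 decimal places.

0.707

Var(M+P) = 2 + 2·[0.23] = 2 + 0.46 = 2.46.
With uncorrelated errors the cross-covariances are all true-score covariance, so they carry over unchanged; only the diagonal terms shrink to ρᵢσᵢ².
True-score variance = [0.60 + 0.68] + 0.46 = 1.28 + 0.46 = 1.74.
Reliability = 1.74 / 2.46 = 0.707.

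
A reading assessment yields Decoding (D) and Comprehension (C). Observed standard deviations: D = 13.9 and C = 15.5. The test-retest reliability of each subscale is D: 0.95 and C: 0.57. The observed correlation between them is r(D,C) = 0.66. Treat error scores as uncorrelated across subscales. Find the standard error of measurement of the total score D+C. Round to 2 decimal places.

Var(total) = 433.46 + 284.394 = 717.854.
True-score variance = 320.492 + 284.394 = 604.886, so reliability = 0.8426.
Error variance = 717.854 − 604.886 = 112.968; SEM = √112.968 = 10.63.

10.63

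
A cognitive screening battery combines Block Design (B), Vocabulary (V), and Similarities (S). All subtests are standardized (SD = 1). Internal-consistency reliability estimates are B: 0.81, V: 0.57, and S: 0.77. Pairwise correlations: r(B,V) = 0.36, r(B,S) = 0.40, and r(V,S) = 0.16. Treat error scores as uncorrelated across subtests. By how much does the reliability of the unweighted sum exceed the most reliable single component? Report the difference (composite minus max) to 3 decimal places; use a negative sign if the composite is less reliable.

Var(sum) = 3 + 1.84 = 4.84; true-score variance = 2.15 + 1.84 = 3.99; composite reliability = 0.8244.
Max component reliability = 0.8100.
Difference = 0.8244 − 0.8100 = 0.014.

0.014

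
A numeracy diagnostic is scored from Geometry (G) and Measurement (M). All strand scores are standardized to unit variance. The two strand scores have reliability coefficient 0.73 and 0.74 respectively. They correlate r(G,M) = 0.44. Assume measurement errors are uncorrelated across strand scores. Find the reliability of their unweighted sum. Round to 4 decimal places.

Var(G+M) = 2 + 2·[0.44] = 2 + 0.88 = 2.88.
Under uncorrelated errors the observed covariances equal the true-score covariances, so only the own-variance terms attenuate.
True-score variance = [0.73 + 0.74] + 0.88 = 1.47 + 0.88 = 2.35.
Reliability = 2.35 / 2.88 = 0.8160.

0.8160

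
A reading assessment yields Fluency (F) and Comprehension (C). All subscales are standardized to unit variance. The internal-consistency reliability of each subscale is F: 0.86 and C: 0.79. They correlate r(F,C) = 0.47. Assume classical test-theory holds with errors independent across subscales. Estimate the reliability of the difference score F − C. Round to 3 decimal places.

Var(F−C) = 1 + 1 − 2·0.47 = 2 − 0.94 = 1.06.
Because errors are independent across components, Cov(Tᵢ,Tⱼ) = Cov(Xᵢ,Xⱼ); the off-diagonal part of the true-score variance is the same as above.
True-score variance = [0.86 + 0.79] − 0.94 = 1.65 − 0.94 = 0.71.
Reliability = 0.71 / 1.06 = 0.670.

0.670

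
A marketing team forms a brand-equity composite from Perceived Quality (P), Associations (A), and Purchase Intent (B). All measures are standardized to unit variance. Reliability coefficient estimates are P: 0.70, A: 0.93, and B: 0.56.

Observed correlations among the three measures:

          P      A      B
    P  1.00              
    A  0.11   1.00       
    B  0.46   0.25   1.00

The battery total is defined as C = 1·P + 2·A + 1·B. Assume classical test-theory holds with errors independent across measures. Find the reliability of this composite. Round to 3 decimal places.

0.878

Var(C) = 1 + 2² + 1 + 2·[2·0.11 + 0.46 + 2·0.25] = 6 + 2.36 = 8.36.
Under uncorrelated errors the observed covariances equal the true-score covariances, so only the own-variance terms attenuate.
True-score variance = [0.70 + 2²·0.93 + 0.56] + 2.36 = 4.98 + 2.36 = 7.34.
Reliability = 7.34 / 8.36 = 0.878.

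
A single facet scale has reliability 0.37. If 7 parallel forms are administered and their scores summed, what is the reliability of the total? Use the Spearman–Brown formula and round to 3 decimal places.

0.804

ρ_k = kρ / (1 + (k−1)ρ) = 7·0.37 / (1 + 6·0.37) = 2.590 / 3.220 = 0.804.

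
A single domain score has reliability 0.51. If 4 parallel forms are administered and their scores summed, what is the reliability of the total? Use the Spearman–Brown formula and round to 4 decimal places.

ρ_k = kρ / (1 + (k−1)ρ) = 4·0.51 / (1 + 3·0.51) = 2.040 / 2.530 = 0.8063.

0.8063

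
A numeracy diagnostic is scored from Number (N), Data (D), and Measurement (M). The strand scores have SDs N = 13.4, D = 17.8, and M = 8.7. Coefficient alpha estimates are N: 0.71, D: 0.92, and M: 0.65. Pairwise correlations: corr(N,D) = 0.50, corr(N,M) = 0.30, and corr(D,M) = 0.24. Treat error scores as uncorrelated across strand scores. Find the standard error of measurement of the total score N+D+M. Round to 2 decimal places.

10.19

Var(total) = 572.09 + 382.801 = 954.891.
True-score variance = 468.179 + 382.801 = 850.98, so reliability = 0.8912.
Error variance = 954.891 − 850.98 = 103.911; SEM = √103.911 = 10.19.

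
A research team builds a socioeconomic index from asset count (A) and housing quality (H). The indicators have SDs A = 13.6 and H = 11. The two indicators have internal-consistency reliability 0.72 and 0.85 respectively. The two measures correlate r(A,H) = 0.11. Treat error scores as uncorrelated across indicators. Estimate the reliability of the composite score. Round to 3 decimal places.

0.794

Var(A+H) = 13.6² + 11² + 2·[13.6·11·0.11] = 305.96 + 32.912 = 338.872.
With uncorrelated errors the cross-covariances are all true-score covariance, so they carry over unchanged; only the diagonal terms shrink to ρᵢσᵢ².
True-score variance = [13.6²·0.72 + 11²·0.85] + 32.912 = 236.021 + 32.912 = 268.933.
Reliability = 268.933 / 338.872 = 0.794.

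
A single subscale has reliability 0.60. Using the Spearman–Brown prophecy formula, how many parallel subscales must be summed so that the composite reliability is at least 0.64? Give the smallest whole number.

k ≥ ρ*(1−ρ₁)/(ρ₁(1−ρ*)) = 0.64·0.40 / (0.60·0.36) = 1.185.
Smallest integer k = 2.

2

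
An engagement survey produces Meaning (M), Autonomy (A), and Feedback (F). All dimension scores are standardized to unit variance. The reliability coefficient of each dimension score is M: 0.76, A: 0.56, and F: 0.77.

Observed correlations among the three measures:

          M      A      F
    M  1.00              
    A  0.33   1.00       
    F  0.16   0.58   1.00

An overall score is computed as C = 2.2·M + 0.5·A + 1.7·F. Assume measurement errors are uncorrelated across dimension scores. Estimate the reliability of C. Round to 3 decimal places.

0.822

Var(C) = 2.2² + 0.5² + 1.7² + 2·[1.1·0.33 + 3.74·0.16 + 0.85·0.58] = 7.98 + 2.9088 = 10.8888.
With uncorrelated errors the cross-covariances are all true-score covariance, so they carry over unchanged; only the diagonal terms shrink to ρᵢσᵢ².
True-score variance = [2.2²·0.76 + 0.5²·0.56 + 1.7²·0.77] + 2.9088 = 6.0437 + 2.9088 = 8.9525.
Reliability = 8.9525 / 10.8888 = 0.822.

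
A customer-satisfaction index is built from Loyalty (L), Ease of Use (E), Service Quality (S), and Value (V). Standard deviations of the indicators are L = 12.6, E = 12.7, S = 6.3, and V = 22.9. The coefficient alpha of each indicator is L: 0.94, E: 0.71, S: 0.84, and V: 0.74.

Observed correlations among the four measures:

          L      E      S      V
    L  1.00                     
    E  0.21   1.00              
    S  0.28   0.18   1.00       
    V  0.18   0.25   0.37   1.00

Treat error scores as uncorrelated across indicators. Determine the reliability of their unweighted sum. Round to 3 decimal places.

Var(L+E+S+V) = 12.6² + 12.7² + 6.3² + 22.9² + 2·[12.6·12.7·0.21 + 12.6·6.3·0.28 + 12.6·22.9·0.18 + 12.7·6.3·0.18 + 12.7·22.9·0.25 + 6.3·22.9·0.37] = 884.15 + 496.514 = 1380.66.
Because errors are independent across components, Cov(Tᵢ,Tⱼ) = Cov(Xᵢ,Xⱼ); the off-diagonal part of the true-score variance is the same as above.
True-score variance = [12.6²·0.94 + 12.7²·0.71 + 6.3²·0.84 + 22.9²·0.74] + 496.514 = 685.153 + 496.514 = 1181.67.
Reliability = 1181.67 / 1380.66 = 0.856.

0.856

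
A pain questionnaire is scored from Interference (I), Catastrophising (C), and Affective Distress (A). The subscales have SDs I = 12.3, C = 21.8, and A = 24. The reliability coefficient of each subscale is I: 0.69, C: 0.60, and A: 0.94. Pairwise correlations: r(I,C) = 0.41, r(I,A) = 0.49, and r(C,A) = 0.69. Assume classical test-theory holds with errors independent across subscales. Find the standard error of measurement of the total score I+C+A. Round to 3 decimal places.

16.479

Var(total) = 1202.53 + 1231.19 = 2433.72.
True-score variance = 930.974 + 1231.19 = 2162.16, so reliability = 0.8884.
Error variance = 2433.72 − 2162.16 = 271.556; SEM = √271.556 = 16.479.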